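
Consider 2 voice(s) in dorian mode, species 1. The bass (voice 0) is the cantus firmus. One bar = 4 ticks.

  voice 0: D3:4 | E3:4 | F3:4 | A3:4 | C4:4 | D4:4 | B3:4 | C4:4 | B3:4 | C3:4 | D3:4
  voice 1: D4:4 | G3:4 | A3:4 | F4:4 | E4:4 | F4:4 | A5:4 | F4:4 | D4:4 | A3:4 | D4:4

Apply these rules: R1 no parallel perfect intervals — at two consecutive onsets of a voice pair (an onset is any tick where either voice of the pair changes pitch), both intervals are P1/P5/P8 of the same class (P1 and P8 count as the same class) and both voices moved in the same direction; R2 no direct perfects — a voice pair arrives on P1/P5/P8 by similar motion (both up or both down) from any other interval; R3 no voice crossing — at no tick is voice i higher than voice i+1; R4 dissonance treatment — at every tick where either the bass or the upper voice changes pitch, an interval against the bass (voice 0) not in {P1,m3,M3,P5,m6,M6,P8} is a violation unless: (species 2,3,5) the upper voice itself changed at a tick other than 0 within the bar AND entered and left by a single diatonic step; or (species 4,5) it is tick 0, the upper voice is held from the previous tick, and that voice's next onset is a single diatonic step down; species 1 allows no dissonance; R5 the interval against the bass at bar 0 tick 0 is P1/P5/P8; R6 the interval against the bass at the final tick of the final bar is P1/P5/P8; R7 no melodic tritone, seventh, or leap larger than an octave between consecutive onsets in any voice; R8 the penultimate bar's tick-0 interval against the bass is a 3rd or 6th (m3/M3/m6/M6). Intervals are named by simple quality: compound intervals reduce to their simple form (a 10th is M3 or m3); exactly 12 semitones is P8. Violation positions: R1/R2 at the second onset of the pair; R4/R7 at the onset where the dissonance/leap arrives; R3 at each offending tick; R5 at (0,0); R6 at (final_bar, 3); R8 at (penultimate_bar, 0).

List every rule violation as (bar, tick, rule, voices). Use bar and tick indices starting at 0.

bar 0: v0=D3 v1=D4 downbeat P8
bar 1: v0=E3 v1=G3 downbeat m3
bar 2: v0=F3 v1=A3 downbeat M3
bar 3: v0=A3 v1=F4 downbeat m6
bar 4: v0=C4 v1=E4 downbeat M3
bar 5: v0=D4 v1=F4 downbeat m3
bar 6: v0=B3 v1=A5 downbeat m7
bar 7: v0=C4 v1=F4 downbeat P4
bar 8: v0=B3 v1=D4 downbeat m3
bar 9: v0=C3 v1=A3 downbeat M6
bar 10: v0=D3 v1=D4 downbeat P8
  -> R4 @ bar 6 tick 0 v(0, 1): B3/A5 m7 untreated
  -> R7 @ bar 6 tick 0 v(1,): F4->A5 leap 16st
  -> R4 @ bar 7 tick 0 v(0, 1): C4/F4 P4 untreated
  -> R7 @ bar 7 tick 0 v(1,): A5->F4 leap 16st
  -> R7 @ bar 9 tick 0 v(0,): B3->C3 leap 11st
  -> R2 @ bar 10 tick 0 v(0, 1): C3/A3 M6 -> D3/D4 P8 similar

(6, 0, R4, (0, 1))
(6, 0, R7, (1,))
(7, 0, R4, (0, 1))
(7, 0, R7, (1,))
(9, 0, R7, (0,))
(10, 0, R2, (0, 1))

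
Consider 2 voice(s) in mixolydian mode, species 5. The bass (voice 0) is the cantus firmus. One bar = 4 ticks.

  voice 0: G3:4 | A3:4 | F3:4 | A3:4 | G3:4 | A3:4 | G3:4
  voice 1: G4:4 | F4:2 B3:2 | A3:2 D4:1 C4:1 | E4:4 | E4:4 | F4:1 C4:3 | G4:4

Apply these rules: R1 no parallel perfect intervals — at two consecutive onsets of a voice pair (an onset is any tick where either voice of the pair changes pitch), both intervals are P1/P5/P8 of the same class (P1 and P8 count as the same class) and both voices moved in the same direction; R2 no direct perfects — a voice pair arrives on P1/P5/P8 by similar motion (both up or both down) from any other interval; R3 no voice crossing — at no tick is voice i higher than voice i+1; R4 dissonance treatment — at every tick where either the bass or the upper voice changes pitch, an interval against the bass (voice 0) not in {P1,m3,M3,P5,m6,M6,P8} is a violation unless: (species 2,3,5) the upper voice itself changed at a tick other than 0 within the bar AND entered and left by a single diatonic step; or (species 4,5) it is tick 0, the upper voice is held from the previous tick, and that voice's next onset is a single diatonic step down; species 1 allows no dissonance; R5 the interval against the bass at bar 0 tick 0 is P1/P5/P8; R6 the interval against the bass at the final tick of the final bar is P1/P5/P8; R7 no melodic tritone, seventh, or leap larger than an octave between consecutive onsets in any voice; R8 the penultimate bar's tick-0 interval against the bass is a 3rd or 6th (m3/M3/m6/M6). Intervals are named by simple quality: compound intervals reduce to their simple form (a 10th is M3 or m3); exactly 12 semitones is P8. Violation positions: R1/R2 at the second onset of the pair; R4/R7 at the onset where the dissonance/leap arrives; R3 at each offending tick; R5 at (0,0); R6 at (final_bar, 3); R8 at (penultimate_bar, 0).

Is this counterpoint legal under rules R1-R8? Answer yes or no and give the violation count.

No (3 violations)

bar 0: v0=G3 v1=G4 (P8)
bar 1: v0=A3 v1=F4 (m6)
bar 2: v0=F3 v1=A3 (M3)
bar 3: v0=A3 v1=E4 (P5)
bar 4: v0=G3 v1=E4 (M6)
bar 5: v0=A3 v1=F4 (m6)
bar 6: v0=G3 v1=G4 (P8)
  R4 @ bar1.2: A3/B3 M2 untreated
  R7 @ bar1.2: F4->B3 leap 6st
  R1 @ bar3.0: F3/C4 P5 -> A3/E4 P5 similar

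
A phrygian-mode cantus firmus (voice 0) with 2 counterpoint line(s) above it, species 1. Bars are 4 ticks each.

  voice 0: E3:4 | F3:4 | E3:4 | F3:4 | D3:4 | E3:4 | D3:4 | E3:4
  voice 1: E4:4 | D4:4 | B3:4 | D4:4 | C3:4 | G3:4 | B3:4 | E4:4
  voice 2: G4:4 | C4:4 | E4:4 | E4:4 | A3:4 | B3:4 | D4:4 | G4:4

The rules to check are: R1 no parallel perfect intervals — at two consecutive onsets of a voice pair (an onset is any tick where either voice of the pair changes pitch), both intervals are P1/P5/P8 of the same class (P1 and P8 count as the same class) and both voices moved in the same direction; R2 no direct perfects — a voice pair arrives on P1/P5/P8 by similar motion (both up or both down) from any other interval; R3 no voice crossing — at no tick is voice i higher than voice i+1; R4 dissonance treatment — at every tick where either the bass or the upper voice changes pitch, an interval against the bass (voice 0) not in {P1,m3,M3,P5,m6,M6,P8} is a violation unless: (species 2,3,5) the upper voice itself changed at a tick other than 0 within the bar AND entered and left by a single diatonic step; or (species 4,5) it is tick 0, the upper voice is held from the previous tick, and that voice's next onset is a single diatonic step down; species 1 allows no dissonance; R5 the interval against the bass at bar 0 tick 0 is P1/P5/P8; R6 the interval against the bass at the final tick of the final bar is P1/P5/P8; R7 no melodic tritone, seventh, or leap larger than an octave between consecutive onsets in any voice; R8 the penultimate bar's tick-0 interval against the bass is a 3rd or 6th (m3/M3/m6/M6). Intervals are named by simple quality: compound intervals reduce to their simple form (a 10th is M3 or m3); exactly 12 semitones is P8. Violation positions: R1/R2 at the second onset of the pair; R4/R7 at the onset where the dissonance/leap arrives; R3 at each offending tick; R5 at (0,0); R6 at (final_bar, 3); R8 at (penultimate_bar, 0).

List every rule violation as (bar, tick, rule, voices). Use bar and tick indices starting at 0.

(0, 0, R5, (0, 2))
(1, 0, R3, (1, 2))
(1, 1, R3, (1, 2))
(1, 2, R3, (1, 2))
(1, 3, R3, (1, 2))
(2, 0, R2, (0, 1))
(3, 0, R4, (0, 2))
(4, 0, R2, (0, 2))
(4, 0, R3, (0, 1))
(4, 0, R4, (0, 1))
(4, 0, R7, (1,))
(4, 1, R3, (0, 1))
(4, 2, R3, (0, 1))
(4, 3, R3, (0, 1))
(5, 0, R1, (0, 2))
(6, 0, R8, (0, 2))
(7, 0, R2, (0, 1))
(7, 3, R6, (0, 2))

bar 0: v0=E3 v1=E4 v2=G4 downbeat m3
bar 1: v0=F3 v1=D4 v2=C4 downbeat P5
bar 2: v0=E3 v1=B3 v2=E4 downbeat P8
bar 3: v0=F3 v1=D4 v2=E4 downbeat M7
bar 4: v0=D3 v1=C3 v2=A3 downbeat P5
bar 5: v0=E3 v1=G3 v2=B3 downbeat P5
bar 6: v0=D3 v1=B3 v2=D4 downbeat P8
bar 7: v0=E3 v1=E4 v2=G4 downbeat m3
  -> R5 @ bar 0 tick 0 v(0, 2): opens on m3
  -> R3 @ bar 1 tick 0 v(1, 2): D4 above C4
  -> R3 @ bar 1 tick 1 v(1, 2): D4 above C4
  -> R3 @ bar 1 tick 2 v(1, 2): D4 above C4
  -> R3 @ bar 1 tick 3 v(1, 2): D4 above C4
  -> R2 @ bar 2 tick 0 v(0, 1): F3/D4 M6 -> E3/B3 P5 similar
  -> R4 @ bar 3 tick 0 v(0, 2): F3/E4 M7 untreated
  -> R2 @ bar 4 tick 0 v(0, 2): F3/E4 M7 -> D3/A3 P5 similar
  -> R3 @ bar 4 tick 0 v(0, 1): D3 above C3
  -> R4 @ bar 4 tick 0 v(0, 1): D3/C3 M2 untreated
  -> R7 @ bar 4 tick 0 v(1,): D4->C3 leap 14st
  -> R3 @ bar 4 tick 1 v(0, 1): D3 above C3
  -> R3 @ bar 4 tick 2 v(0, 1): D3 above C3
  -> R3 @ bar 4 tick 3 v(0, 1): D3 above C3
  -> R1 @ bar 5 tick 0 v(0, 2): D3/A3 P5 -> E3/B3 P5 similar
  -> R8 @ bar 6 tick 0 v(0, 2): penult P8 not 3rd/6th
  -> R2 @ bar 7 tick 0 v(0, 1): D3/B3 M6 -> E3/E4 P8 similar
  -> R6 @ bar 7 tick 3 v(0, 2): closes on m3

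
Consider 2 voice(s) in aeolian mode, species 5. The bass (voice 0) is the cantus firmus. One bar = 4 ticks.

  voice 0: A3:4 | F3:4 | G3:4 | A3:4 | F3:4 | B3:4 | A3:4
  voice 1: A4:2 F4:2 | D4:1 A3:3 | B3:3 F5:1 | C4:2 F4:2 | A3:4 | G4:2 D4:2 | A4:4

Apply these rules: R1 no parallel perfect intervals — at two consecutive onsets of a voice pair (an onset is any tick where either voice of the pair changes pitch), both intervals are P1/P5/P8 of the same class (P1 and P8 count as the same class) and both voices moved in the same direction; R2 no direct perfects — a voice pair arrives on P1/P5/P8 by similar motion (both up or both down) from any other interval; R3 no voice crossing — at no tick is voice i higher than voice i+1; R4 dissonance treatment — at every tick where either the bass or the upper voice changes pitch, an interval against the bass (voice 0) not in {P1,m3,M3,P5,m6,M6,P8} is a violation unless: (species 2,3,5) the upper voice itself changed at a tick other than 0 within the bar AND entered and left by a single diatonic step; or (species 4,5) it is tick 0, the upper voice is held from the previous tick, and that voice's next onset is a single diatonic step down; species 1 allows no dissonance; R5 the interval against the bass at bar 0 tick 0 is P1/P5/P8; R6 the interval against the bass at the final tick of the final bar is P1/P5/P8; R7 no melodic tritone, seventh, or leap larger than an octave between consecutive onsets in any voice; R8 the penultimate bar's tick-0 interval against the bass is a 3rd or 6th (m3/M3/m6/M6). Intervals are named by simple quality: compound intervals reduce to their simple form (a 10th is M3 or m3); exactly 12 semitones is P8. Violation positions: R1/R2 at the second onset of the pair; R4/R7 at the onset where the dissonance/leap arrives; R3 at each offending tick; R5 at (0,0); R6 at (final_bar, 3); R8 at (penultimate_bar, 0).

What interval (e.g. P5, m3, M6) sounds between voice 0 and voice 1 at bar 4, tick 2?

M3

voice 0=F3 voice 1=A3 -> M3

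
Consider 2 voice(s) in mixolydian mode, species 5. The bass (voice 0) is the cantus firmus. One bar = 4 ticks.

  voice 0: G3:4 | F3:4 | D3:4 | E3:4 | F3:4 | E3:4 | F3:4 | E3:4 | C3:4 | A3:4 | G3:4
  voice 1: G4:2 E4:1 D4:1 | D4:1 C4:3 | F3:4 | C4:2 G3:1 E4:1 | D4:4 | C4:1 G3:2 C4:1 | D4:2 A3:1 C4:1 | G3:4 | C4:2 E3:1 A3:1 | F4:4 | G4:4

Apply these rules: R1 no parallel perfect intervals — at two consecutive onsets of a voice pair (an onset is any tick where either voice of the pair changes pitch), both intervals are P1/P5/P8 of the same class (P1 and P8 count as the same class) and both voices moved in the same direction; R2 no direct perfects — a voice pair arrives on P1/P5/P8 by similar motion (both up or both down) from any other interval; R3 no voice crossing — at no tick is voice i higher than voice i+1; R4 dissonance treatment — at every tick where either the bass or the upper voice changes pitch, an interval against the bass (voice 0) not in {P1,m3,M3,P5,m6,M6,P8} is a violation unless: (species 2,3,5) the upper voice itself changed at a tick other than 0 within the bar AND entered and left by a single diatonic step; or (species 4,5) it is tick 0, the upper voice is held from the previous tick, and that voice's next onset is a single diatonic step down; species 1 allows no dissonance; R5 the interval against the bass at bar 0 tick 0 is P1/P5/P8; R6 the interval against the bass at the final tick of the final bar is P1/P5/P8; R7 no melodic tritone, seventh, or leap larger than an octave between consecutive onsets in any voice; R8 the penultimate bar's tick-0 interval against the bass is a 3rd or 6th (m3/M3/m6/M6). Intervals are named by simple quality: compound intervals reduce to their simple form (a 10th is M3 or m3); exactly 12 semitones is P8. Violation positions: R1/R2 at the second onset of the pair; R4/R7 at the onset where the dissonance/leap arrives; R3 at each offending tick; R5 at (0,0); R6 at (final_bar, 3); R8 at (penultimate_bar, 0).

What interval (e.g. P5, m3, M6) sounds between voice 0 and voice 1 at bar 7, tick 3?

voice 0=E3 voice 1=G3 -> m3

m3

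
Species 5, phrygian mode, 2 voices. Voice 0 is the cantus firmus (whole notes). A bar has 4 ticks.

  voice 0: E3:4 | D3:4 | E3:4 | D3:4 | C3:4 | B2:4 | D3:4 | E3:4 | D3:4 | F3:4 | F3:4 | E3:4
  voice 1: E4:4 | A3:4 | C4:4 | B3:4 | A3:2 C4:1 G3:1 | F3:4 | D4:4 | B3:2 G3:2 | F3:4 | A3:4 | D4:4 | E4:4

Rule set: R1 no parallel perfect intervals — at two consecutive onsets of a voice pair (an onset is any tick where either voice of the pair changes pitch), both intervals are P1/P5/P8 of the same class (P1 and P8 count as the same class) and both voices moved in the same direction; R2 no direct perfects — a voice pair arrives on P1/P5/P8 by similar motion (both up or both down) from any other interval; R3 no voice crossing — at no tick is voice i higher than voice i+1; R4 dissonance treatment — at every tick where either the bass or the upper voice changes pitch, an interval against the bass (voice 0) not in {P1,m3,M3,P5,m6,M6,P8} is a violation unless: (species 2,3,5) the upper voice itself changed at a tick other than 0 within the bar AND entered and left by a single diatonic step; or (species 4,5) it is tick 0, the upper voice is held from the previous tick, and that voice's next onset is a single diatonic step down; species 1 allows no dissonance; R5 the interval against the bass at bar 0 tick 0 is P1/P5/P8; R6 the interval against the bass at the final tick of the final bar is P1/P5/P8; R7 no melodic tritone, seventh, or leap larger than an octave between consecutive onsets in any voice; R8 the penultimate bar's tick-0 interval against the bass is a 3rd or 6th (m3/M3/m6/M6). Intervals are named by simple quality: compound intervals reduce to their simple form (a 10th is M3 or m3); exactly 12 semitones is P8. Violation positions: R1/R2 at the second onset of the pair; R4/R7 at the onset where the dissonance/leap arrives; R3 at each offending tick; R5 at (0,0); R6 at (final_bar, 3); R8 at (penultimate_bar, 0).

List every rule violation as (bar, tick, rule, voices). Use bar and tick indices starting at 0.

(1, 0, R2, (0, 1))
(5, 0, R4, (0, 1))
(6, 0, R2, (0, 1))

bar 0: v0=E3 v1=E4 downbeat P8
bar 1: v0=D3 v1=A3 downbeat P5
bar 2: v0=E3 v1=C4 downbeat m6
bar 3: v0=D3 v1=B3 downbeat M6
bar 4: v0=C3 v1=A3 downbeat M6
bar 5: v0=B2 v1=F3 downbeat TT
bar 6: v0=D3 v1=D4 downbeat P8
bar 7: v0=E3 v1=B3 downbeat P5
bar 8: v0=D3 v1=F3 downbeat m3
bar 9: v0=F3 v1=A3 downbeat M3
bar 10: v0=F3 v1=D4 downbeat M6
bar 11: v0=E3 v1=E4 downbeat P8
  -> R2 @ bar 1 tick 0 v(0, 1): E3/E4 P8 -> D3/A3 P5 similar
  -> R4 @ bar 5 tick 0 v(0, 1): B2/F3 TT untreated
  -> R2 @ bar 6 tick 0 v(0, 1): B2/F3 TT -> D3/D4 P8 similar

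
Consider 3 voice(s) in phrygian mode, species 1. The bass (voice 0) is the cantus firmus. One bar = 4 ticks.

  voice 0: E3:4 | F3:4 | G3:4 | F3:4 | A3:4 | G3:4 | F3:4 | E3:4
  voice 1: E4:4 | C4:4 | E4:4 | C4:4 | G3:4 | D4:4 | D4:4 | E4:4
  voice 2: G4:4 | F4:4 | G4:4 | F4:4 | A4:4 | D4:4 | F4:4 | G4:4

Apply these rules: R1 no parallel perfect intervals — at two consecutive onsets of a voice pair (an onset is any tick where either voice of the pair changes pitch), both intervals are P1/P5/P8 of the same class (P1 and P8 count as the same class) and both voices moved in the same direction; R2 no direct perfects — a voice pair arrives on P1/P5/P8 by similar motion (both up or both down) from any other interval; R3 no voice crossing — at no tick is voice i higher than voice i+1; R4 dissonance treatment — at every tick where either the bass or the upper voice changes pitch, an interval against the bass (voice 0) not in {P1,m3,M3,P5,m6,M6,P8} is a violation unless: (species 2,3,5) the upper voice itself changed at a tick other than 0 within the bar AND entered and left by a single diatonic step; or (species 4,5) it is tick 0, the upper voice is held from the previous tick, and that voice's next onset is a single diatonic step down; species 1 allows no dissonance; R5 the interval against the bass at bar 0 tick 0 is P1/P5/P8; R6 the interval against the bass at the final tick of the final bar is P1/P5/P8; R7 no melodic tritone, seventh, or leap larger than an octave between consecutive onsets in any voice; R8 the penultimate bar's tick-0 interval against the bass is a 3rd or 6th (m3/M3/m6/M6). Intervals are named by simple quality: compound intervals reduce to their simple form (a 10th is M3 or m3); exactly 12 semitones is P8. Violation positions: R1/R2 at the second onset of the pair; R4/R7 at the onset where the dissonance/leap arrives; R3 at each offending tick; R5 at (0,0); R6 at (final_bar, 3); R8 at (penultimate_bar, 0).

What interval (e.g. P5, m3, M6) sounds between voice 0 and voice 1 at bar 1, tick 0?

voice 0=F3 voice 1=C4 -> P5

P5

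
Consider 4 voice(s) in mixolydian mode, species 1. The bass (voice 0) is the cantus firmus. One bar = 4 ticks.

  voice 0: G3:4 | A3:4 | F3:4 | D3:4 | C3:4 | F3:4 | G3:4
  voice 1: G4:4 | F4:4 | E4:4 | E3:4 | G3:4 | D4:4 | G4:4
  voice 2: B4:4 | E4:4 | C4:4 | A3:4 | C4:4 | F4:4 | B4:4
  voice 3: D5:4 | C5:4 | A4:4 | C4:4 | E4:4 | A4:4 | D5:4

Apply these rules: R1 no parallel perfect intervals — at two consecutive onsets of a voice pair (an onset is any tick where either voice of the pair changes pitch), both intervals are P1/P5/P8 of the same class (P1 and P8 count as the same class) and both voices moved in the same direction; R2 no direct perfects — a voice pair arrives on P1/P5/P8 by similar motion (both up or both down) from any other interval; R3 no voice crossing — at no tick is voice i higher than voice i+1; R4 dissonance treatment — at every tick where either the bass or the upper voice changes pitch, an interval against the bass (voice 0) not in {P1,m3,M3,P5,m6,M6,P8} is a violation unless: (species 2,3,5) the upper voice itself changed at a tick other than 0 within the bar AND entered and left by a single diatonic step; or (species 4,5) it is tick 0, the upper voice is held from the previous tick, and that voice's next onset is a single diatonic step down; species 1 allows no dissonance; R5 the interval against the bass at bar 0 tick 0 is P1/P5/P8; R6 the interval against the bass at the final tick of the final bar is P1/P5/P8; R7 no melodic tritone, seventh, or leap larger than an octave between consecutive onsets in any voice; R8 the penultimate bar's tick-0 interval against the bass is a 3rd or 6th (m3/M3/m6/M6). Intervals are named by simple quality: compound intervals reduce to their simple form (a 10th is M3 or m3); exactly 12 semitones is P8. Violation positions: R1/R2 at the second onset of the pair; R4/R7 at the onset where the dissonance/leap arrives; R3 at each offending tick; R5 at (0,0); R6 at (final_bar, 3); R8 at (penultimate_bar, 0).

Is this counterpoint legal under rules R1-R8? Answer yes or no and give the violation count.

bar 0: v0=G3 v1=G4 v2=B4 v3=D5 (P5)
bar 1: v0=A3 v1=F4 v2=E4 v3=C5 (m3)
bar 2: v0=F3 v1=E4 v2=C4 v3=A4 (M3)
bar 3: v0=D3 v1=E3 v2=A3 v3=C4 (m7)
bar 4: v0=C3 v1=G3 v2=C4 v3=E4 (M3)
bar 5: v0=F3 v1=D4 v2=F4 v3=A4 (M3)
bar 6: v0=G3 v1=G4 v2=B4 v3=D5 (P5)
  R5 @ bar0.0: opens on M3
  R1 @ bar1.0: G4/D5 P5 -> F4/C5 P5 similar
  R3 @ bar1.0: F4 above E4
  R3 @ bar1.1: F4 above E4
  R3 @ bar1.2: F4 above E4
  R3 @ bar1.3: F4 above E4
  R1 @ bar2.0: A3/E4 P5 -> F3/C4 P5 similar
  R3 @ bar2.0: E4 above C4
  R4 @ bar2.0: F3/E4 M7 untreated
  R3 @ bar2.1: E4 above C4
  R3 @ bar2.2: E4 above C4
  R3 @ bar2.3: E4 above C4
  R1 @ bar3.0: F3/C4 P5 -> D3/A3 P5 similar
  R4 @ bar3.0: D3/E3 M2 untreated
  R4 @ bar3.0: D3/C4 m7 untreated
  R1 @ bar5.0: C3/C4 P8 -> F3/F4 P8 similar
  R2 @ bar5.0: G3/E4 M6 -> D4/A4 P5 similar
  R8 @ bar5.0: penult P8 not 3rd/6th
  R1 @ bar6.0: D4/A4 P5 -> G4/D5 P5 similar
  R2 @ bar6.0: F3/D4 M6 -> G3/G4 P8 similar
  R2 @ bar6.0: F3/A4 M3 -> G3/D5 P5 similar
  R7 @ bar6.0: F4->B4 leap 6st
  R6 @ bar6.3: closes on M3

No (23 violations)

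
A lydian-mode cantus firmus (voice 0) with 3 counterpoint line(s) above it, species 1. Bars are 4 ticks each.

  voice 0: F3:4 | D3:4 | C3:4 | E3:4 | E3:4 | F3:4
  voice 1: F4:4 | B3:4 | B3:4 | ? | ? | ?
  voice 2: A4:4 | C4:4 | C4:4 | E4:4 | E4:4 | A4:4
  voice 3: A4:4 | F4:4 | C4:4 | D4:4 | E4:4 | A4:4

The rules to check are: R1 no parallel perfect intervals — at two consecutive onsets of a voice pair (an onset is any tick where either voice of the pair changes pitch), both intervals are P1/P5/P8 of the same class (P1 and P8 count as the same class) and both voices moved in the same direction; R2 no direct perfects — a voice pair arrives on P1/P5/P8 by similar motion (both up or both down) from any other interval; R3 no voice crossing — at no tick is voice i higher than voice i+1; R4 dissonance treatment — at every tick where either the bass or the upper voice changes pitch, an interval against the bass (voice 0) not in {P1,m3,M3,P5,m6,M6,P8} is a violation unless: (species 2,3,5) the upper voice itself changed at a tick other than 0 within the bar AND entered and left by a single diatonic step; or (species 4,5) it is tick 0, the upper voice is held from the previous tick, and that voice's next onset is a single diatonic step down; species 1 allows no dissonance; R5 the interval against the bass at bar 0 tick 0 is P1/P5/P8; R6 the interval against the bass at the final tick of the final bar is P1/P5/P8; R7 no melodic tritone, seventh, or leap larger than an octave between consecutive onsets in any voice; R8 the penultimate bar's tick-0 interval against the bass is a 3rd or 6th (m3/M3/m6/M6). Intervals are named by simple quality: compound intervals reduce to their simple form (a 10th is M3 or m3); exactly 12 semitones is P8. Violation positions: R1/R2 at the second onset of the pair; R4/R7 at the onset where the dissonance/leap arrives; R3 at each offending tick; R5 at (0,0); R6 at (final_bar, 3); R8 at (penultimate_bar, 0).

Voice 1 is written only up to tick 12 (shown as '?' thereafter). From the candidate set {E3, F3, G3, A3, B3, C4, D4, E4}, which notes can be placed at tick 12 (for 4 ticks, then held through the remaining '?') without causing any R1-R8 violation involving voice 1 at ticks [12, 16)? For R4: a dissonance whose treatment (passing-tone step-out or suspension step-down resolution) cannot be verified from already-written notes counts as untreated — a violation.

{B3, C4, E3, G3}

E3: legal
F3: violates R4,R7
G3: legal
A3: violates R4
B3: legal
C4: legal
D4: violates R2,R4
E4: violates R2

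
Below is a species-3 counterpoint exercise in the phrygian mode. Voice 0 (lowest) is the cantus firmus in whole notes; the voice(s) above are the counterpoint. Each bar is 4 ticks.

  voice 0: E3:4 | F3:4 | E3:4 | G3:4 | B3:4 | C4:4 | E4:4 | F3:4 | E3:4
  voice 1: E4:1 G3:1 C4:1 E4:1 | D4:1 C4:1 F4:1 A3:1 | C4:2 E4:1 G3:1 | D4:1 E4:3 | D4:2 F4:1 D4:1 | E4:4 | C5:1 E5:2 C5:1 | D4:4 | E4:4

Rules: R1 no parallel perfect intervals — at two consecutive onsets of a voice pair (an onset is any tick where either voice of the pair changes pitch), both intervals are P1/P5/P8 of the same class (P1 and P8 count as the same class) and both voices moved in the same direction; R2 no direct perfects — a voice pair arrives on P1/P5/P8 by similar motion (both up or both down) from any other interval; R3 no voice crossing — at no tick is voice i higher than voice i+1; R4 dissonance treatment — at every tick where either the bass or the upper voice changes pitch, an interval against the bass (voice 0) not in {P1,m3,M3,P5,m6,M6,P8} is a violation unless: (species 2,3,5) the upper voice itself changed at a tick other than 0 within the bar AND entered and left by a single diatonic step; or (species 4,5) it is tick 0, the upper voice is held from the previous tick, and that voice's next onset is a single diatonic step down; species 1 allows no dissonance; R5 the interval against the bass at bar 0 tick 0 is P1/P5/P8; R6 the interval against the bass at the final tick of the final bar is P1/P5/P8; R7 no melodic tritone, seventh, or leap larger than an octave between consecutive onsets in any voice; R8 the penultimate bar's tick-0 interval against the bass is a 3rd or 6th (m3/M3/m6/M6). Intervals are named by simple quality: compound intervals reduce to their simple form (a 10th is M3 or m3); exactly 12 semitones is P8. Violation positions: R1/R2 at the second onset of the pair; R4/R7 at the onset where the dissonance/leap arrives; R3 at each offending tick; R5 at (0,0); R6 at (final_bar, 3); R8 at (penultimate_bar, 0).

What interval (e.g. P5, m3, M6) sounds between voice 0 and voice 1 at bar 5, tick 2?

M3

voice 0=C4 voice 1=E4 -> M3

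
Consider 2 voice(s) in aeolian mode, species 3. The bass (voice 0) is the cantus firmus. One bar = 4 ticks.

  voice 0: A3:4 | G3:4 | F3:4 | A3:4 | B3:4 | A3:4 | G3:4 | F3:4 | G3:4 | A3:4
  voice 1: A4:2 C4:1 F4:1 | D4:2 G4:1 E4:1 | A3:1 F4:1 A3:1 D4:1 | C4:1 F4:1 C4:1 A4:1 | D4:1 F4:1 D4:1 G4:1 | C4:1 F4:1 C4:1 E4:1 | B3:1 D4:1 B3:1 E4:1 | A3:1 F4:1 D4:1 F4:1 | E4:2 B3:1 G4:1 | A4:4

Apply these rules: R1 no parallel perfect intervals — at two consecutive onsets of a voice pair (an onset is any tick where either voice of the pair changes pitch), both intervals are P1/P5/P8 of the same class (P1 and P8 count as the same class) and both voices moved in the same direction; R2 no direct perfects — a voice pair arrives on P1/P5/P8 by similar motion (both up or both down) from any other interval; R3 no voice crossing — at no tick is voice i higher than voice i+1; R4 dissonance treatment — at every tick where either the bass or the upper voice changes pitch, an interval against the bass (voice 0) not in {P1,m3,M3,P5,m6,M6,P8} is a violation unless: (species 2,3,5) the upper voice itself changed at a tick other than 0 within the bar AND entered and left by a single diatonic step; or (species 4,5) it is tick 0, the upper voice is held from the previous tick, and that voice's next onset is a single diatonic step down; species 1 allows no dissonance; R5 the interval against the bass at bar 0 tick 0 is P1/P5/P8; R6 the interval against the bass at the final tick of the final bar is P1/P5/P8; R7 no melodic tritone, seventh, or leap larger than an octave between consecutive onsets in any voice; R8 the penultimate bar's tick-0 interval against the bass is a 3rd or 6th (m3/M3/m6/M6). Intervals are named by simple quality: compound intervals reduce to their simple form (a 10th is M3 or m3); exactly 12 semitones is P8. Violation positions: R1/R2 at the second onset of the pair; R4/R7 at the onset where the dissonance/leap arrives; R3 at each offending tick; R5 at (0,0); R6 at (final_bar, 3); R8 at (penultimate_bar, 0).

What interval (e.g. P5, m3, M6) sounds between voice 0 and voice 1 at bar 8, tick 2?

M3

voice 0=G3 voice 1=B3 -> M3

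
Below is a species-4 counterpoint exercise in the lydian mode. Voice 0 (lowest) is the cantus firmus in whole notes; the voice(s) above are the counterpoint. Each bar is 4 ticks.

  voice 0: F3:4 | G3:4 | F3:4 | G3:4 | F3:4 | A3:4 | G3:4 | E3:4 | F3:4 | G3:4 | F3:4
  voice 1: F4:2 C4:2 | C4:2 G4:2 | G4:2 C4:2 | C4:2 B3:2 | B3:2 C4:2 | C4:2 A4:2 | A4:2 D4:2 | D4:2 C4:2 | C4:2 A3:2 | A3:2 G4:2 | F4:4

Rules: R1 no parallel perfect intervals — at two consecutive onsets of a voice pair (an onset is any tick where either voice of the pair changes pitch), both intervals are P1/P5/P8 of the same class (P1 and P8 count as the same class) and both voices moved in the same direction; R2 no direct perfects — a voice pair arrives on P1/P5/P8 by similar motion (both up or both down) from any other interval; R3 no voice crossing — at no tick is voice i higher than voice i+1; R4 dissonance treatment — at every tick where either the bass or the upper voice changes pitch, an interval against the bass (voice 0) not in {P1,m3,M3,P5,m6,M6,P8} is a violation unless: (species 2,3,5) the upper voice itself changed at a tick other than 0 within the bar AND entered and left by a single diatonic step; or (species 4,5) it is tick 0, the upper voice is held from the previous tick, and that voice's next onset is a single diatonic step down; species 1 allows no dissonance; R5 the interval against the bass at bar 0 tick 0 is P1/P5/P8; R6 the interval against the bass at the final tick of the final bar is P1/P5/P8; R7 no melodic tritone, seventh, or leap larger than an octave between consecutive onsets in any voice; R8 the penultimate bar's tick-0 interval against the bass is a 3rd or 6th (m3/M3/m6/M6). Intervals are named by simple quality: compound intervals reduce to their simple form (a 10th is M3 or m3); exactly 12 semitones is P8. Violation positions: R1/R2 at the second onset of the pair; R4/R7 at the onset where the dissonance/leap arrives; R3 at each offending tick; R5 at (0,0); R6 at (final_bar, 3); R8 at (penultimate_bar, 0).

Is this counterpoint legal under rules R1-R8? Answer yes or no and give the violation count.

No (8 violations)

bar 0: v0=F3 v1=F4 (P8)
bar 1: v0=G3 v1=C4 (P4)
bar 2: v0=F3 v1=G4 (M2)
bar 3: v0=G3 v1=C4 (P4)
bar 4: v0=F3 v1=B3 (TT)
bar 5: v0=A3 v1=C4 (m3)
bar 6: v0=G3 v1=A4 (M2)
bar 7: v0=E3 v1=D4 (m7)
bar 8: v0=F3 v1=C4 (P5)
bar 9: v0=G3 v1=A3 (M2)
bar 10: v0=F3 v1=F4 (P8)
  R4 @ bar1.0: G3/C4 P4 untreated
  R4 @ bar2.0: F3/G4 M2 untreated
  R4 @ bar4.0: F3/B3 TT untreated
  R4 @ bar6.0: G3/A4 M2 untreated
  R4 @ bar9.0: G3/A3 M2 untreated
  R8 @ bar9.0: penult M2 not 3rd/6th
  R7 @ bar9.2: A3->G4 leap 10st
  R1 @ bar10.0: G3/G4 P8 -> F3/F4 P8 similar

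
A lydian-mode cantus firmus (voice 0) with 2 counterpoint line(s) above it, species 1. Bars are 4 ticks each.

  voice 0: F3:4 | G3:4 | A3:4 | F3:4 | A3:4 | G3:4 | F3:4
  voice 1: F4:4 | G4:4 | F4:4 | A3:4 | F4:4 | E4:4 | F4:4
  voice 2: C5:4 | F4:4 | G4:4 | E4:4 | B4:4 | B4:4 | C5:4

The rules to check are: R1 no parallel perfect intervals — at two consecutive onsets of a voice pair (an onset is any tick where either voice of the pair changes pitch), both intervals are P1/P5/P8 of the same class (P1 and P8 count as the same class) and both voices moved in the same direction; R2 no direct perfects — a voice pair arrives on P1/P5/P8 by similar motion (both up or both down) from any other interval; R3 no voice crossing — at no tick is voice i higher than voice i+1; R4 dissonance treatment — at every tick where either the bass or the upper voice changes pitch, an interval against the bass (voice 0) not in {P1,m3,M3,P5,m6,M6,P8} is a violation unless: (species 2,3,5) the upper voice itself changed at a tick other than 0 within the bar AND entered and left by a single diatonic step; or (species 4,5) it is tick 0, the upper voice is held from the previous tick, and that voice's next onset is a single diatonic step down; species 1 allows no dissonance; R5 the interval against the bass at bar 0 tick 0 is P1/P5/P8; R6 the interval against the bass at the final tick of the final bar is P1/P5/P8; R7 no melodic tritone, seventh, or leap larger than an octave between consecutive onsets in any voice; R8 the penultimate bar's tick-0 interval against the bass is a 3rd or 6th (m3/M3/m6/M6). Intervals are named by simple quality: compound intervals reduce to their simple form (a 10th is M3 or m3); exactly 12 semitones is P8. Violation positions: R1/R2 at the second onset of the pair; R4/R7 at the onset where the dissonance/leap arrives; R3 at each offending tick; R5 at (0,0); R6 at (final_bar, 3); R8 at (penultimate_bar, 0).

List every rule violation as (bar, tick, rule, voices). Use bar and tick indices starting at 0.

bar 0: v0=F3 v1=F4 v2=C5 downbeat P5
bar 1: v0=G3 v1=G4 v2=F4 downbeat m7
bar 2: v0=A3 v1=F4 v2=G4 downbeat m7
bar 3: v0=F3 v1=A3 v2=E4 downbeat M7
bar 4: v0=A3 v1=F4 v2=B4 downbeat M2
bar 5: v0=G3 v1=E4 v2=B4 downbeat M3
bar 6: v0=F3 v1=F4 v2=C5 downbeat P5
  -> R1 @ bar 1 tick 0 v(0, 1): F3/F4 P8 -> G3/G4 P8 similar
  -> R3 @ bar 1 tick 0 v(1, 2): G4 above F4
  -> R4 @ bar 1 tick 0 v(0, 2): G3/F4 m7 untreated
  -> R3 @ bar 1 tick 1 v(1, 2): G4 above F4
  -> R3 @ bar 1 tick 2 v(1, 2): G4 above F4
  -> R3 @ bar 1 tick 3 v(1, 2): G4 above F4
  -> R4 @ bar 2 tick 0 v(0, 2): A3/G4 m7 untreated
  -> R2 @ bar 3 tick 0 v(1, 2): F4/G4 M2 -> A3/E4 P5 similar
  -> R4 @ bar 3 tick 0 v(0, 2): F3/E4 M7 untreated
  -> R4 @ bar 4 tick 0 v(0, 2): A3/B4 M2 untreated
  -> R1 @ bar 6 tick 0 v(1, 2): E4/B4 P5 -> F4/C5 P5 similar

(1, 0, R1, (0, 1))
(1, 0, R3, (1, 2))
(1, 0, R4, (0, 2))
(1, 1, R3, (1, 2))
(1, 2, R3, (1, 2))
(1, 3, R3, (1, 2))
(2, 0, R4, (0, 2))
(3, 0, R2, (1, 2))
(3, 0, R4, (0, 2))
(4, 0, R4, (0, 2))
(6, 0, R1, (1, 2))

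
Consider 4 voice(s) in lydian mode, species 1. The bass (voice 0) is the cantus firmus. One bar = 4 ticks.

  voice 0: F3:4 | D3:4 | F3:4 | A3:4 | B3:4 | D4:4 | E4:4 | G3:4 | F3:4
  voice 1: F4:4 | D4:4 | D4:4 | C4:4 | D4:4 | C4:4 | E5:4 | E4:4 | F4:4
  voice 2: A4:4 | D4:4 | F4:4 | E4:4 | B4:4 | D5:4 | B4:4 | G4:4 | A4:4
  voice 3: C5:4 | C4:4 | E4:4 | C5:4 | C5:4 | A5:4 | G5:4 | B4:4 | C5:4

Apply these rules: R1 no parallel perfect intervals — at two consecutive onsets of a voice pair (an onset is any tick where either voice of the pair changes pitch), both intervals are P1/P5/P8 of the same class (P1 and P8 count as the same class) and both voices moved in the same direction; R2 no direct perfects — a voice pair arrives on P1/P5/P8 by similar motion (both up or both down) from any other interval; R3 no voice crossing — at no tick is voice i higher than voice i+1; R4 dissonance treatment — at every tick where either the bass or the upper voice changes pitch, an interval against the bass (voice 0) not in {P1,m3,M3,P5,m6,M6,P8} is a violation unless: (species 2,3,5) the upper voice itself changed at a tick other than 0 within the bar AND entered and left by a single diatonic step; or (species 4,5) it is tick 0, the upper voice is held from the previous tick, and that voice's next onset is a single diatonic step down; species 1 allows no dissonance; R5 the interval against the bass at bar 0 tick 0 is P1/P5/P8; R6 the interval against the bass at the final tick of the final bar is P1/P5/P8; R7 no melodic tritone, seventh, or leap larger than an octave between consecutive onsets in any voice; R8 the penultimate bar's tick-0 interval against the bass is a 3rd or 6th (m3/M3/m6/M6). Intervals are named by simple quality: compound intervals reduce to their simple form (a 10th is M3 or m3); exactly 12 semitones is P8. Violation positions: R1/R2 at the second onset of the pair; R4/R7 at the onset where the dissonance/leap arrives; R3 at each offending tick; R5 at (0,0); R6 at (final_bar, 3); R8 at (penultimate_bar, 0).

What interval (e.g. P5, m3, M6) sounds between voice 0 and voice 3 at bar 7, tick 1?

M3

voice 0=G3 voice 3=B4 -> M3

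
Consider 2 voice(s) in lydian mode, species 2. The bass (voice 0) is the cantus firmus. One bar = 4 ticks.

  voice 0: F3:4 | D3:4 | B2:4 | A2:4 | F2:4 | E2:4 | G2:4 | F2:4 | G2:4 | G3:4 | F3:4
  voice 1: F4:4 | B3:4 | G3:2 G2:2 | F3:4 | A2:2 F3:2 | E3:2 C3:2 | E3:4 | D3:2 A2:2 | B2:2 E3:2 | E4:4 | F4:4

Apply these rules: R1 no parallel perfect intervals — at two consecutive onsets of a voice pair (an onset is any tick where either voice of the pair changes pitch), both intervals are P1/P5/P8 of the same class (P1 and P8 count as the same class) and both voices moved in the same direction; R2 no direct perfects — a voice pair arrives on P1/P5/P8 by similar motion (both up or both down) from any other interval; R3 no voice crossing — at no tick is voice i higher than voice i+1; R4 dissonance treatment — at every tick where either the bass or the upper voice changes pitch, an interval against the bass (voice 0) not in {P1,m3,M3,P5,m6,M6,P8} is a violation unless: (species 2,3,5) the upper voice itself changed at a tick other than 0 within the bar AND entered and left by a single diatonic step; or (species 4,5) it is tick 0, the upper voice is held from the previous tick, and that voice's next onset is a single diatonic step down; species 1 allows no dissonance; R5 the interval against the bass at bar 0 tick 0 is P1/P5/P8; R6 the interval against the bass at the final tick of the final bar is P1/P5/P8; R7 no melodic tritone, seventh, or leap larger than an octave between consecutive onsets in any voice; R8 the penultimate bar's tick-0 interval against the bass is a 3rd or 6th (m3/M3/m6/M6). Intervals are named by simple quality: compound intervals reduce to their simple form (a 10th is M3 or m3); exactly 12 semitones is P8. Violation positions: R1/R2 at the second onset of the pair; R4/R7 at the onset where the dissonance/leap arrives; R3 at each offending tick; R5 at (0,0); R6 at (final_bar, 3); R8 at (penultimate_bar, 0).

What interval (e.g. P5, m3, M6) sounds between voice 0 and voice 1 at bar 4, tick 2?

voice 0=F2 voice 1=F3 -> P8

P8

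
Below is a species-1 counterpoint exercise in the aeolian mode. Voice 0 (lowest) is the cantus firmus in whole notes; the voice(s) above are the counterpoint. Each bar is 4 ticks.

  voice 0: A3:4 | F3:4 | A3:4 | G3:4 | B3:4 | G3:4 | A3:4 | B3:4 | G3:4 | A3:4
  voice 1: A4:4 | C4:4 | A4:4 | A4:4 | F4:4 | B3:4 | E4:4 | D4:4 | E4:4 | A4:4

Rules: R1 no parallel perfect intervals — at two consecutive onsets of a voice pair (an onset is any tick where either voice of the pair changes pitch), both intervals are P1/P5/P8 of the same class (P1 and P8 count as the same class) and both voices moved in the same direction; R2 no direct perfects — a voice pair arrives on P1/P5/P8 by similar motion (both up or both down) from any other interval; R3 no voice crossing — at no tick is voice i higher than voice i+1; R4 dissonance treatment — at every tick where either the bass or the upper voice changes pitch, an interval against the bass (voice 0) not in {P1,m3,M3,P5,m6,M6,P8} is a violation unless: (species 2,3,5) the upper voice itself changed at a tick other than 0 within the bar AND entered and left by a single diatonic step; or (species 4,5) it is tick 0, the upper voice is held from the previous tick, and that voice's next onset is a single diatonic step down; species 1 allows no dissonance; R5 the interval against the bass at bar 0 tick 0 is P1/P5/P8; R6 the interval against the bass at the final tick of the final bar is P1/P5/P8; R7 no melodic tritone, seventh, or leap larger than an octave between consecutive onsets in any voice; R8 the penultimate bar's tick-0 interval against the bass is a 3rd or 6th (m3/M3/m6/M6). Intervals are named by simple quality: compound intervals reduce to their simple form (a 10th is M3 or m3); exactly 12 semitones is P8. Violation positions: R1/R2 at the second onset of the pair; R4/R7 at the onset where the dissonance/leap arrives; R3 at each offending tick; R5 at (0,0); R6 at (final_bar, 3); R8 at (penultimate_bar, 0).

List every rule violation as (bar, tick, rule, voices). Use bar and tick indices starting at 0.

bar 0: v0=A3 v1=A4 downbeat P8
bar 1: v0=F3 v1=C4 downbeat P5
bar 2: v0=A3 v1=A4 downbeat P8
bar 3: v0=G3 v1=A4 downbeat M2
bar 4: v0=B3 v1=F4 downbeat TT
bar 5: v0=G3 v1=B3 downbeat M3
bar 6: v0=A3 v1=E4 downbeat P5
bar 7: v0=B3 v1=D4 downbeat m3
bar 8: v0=G3 v1=E4 downbeat M6
bar 9: v0=A3 v1=A4 downbeat P8
  -> R2 @ bar 1 tick 0 v(0, 1): A3/A4 P8 -> F3/C4 P5 similar
  -> R2 @ bar 2 tick 0 v(0, 1): F3/C4 P5 -> A3/A4 P8 similar
  -> R4 @ bar 3 tick 0 v(0, 1): G3/A4 M2 untreated
  -> R4 @ bar 4 tick 0 v(0, 1): B3/F4 TT untreated
  -> R7 @ bar 5 tick 0 v(1,): F4->B3 leap 6st
  -> R2 @ bar 6 tick 0 v(0, 1): G3/B3 M3 -> A3/E4 P5 similar
  -> R2 @ bar 9 tick 0 v(0, 1): G3/E4 M6 -> A3/A4 P8 similar

(1, 0, R2, (0, 1))
(2, 0, R2, (0, 1))
(3, 0, R4, (0, 1))
(4, 0, R4, (0, 1))
(5, 0, R7, (1,))
(6, 0, R2, (0, 1))
(9, 0, R2, (0, 1))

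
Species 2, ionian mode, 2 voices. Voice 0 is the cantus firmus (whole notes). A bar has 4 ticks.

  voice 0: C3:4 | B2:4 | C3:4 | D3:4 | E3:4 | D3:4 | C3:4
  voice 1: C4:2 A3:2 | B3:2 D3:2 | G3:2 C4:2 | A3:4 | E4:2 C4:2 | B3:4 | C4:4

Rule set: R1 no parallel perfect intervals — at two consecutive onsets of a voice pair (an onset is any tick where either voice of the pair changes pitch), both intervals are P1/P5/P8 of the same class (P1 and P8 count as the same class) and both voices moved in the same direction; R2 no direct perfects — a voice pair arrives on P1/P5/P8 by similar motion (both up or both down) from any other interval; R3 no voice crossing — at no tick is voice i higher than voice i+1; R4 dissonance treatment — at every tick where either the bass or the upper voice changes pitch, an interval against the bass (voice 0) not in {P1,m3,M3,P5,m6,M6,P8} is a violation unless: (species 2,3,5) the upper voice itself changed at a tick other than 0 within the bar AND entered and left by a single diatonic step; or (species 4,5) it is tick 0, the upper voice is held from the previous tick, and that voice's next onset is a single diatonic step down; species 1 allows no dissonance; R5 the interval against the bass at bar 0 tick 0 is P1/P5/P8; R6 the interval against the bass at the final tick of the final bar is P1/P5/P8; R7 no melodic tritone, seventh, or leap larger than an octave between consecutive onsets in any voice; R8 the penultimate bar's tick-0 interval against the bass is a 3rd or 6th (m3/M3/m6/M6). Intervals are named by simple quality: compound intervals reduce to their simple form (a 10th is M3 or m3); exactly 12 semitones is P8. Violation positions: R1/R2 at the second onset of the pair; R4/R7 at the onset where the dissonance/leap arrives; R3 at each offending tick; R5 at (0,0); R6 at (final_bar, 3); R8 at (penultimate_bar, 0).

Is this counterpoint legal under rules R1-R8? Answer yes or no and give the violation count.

No (2 violations)

bar 0: v0=C3 v1=C4 (P8)
bar 1: v0=B2 v1=B3 (P8)
bar 2: v0=C3 v1=G3 (P5)
bar 3: v0=D3 v1=A3 (P5)
bar 4: v0=E3 v1=E4 (P8)
bar 5: v0=D3 v1=B3 (M6)
bar 6: v0=C3 v1=C4 (P8)
  R2 @ bar2.0: B2/D3 m3 -> C3/G3 P5 similar
  R2 @ bar4.0: D3/A3 P5 -> E3/E4 P8 similar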